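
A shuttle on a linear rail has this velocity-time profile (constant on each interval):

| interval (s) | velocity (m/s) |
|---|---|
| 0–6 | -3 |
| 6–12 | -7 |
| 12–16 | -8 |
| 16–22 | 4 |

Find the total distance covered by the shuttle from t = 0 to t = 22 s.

Distance (not displacement) is the total path length: add the absolute areas under v-t.
0–6 s: |-3| × 6 = 18 m
6–12 s: |-7| × 6 = 42 m
12–16 s: |-8| × 4 = 32 m
16–22 s: |4| × 6 = 24 m
Total distance = 116 m

116 m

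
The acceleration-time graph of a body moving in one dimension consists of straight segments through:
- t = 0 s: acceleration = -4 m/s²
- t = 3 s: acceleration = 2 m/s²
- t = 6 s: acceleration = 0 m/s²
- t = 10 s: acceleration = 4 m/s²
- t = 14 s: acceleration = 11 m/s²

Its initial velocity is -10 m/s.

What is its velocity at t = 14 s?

Δv equals the area under the a-t graph; then v = v₀ + Δv.
0–3 s: ½(-4 + 2)(3) = -3 m/s
3–6 s: ½(2 + 0)(3) = 3 m/s
6–10 s: ½(0 + 4)(4) = 8 m/s
10–14 s: ½(4 + 11)(4) = 30 m/s
Δv = 38 m/s, so v(14) = -10 + (38) = 28 m/s.

28 m/s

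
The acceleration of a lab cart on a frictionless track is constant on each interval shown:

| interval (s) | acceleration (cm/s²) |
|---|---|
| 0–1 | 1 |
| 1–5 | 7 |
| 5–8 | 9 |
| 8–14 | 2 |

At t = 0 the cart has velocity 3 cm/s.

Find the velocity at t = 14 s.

71 cm/s

Δv equals the area under the a-t graph; then v = v₀ + Δv.
0–1 s: 1 × 1 = 1 cm/s
1–5 s: 7 × 4 = 28 cm/s
5–8 s: 9 × 3 = 27 cm/s
8–14 s: 2 × 6 = 12 cm/s
Δv = 68 cm/s, so v(14) = 3 + (68) = 71 cm/s.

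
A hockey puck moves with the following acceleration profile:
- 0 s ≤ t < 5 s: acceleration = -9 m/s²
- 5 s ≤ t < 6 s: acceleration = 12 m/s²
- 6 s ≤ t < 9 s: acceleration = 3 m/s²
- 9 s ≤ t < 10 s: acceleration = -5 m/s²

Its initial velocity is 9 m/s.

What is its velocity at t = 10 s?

-20 m/s

Δv equals the area under the a-t graph; then v = v₀ + Δv.
0–5 s: -9 × 5 = -45 m/s
5–6 s: 12 × 1 = 12 m/s
6–9 s: 3 × 3 = 9 m/s
9–10 s: -5 × 1 = -5 m/s
Δv = -29 m/s, so v(10) = 9 + (-29) = -20 m/s.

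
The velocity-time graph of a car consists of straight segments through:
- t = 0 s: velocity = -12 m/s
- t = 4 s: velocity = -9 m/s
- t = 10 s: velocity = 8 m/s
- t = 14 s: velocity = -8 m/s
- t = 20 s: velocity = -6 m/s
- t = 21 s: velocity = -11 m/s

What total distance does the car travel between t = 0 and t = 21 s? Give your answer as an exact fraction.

4559/34 m

Total distance travelled is ∫|v| dt — sum the magnitudes of each area piece.
0–4 s: |½(-12 + -9)(4)| = 42 m
4–10 s: v = 0 at t = 122/17 s; triangle areas 243/17 + 192/17 = 435/17 m
10–14 s: v = 0 at t = 12 s; triangle areas 8 + 8 = 16 m
14–20 s: |½(-8 + -6)(6)| = 42 m
20–21 s: |½(-6 + -11)(1)| = 8.5 m
Total distance = 4559/34 m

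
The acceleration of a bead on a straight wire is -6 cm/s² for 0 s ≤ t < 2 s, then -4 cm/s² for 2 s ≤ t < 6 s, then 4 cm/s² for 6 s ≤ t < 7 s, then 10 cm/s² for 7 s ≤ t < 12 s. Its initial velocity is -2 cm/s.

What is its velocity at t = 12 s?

Δv equals the area under the a-t graph; then v = v₀ + Δv.
0–2 s: -6 × 2 = -12 cm/s
2–6 s: -4 × 4 = -16 cm/s
6–7 s: 4 × 1 = 4 cm/s
7–12 s: 10 × 5 = 50 cm/s
Δv = 26 cm/s, so v(12) = -2 + (26) = 24 cm/s.

24 cm/s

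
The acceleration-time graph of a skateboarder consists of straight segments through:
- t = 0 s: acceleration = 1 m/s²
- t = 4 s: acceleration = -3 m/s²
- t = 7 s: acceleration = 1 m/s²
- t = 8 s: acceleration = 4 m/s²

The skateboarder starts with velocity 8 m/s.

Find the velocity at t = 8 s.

Δv equals the area under the a-t graph; then v = v₀ + Δv.
0–4 s: ½(1 + -3)(4) = -4 m/s
4–7 s: ½(-3 + 1)(3) = -3 m/s
7–8 s: ½(1 + 4)(1) = 2.5 m/s
Δv = -4.5 m/s, so v(8) = 8 + (-4.5) = 3.5 m/s.

3.5 m/s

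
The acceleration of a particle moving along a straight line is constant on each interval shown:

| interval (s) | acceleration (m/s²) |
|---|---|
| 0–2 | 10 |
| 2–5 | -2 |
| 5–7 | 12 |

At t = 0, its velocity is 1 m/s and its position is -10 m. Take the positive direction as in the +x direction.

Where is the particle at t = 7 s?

On each constant-a segment, Δv = aΔt and Δx = v₀Δt + ½aΔt²; chain segment to segment.
0–2 s: v starts 1 m/s; Δx = 1·2 + ½·10·2² = 22 m; v ends 21 m/s.
2–5 s: v starts 21 m/s; Δx = 21·3 + ½·-2·3² = 54 m; v ends 15 m/s.
5–7 s: v starts 15 m/s; Δx = 15·2 + ½·12·2² = 54 m; v ends 39 m/s.
x(7) = -10 + Σ Δx = 120 m.

120 m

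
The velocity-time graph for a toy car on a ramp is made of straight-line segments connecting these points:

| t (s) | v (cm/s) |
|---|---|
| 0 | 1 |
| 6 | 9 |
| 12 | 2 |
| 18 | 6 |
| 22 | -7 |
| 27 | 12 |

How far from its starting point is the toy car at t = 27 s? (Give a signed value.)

97.5 cm

Net displacement equals the area under the velocity-time graph (areas below the axis count negative).
0–6 s: ½(1 + 9)(6) = 30 cm
6–12 s: ½(9 + 2)(6) = 33 cm
12–18 s: ½(2 + 6)(6) = 24 cm
18–22 s: ½(6 + -7)(4) = -2 cm
22–27 s: ½(-7 + 12)(5) = 12.5 cm
Net displacement = 97.5 cm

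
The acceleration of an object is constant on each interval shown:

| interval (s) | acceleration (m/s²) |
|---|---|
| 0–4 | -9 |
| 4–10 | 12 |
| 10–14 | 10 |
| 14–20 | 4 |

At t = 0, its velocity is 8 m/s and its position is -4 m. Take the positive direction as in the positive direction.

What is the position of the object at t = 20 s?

On each constant-a segment, Δv = aΔt and Δx = v₀Δt + ½aΔt²; chain segment to segment.
0–4 s: v starts 8 m/s; Δx = 8·4 + ½·-9·4² = -40 m; v ends -28 m/s.
4–10 s: v starts -28 m/s; Δx = -28·6 + ½·12·6² = 48 m; v ends 44 m/s.
10–14 s: v starts 44 m/s; Δx = 44·4 + ½·10·4² = 256 m; v ends 84 m/s.
14–20 s: v starts 84 m/s; Δx = 84·6 + ½·4·6² = 576 m; v ends 108 m/s.
x(20) = -4 + Σ Δx = 836 m.

836 m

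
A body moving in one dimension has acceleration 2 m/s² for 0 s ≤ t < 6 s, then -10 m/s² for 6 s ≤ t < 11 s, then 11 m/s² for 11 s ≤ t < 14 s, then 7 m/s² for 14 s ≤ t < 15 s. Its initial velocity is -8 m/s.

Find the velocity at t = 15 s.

-6 m/s

Δv equals the area under the a-t graph; then v = v₀ + Δv.
0–6 s: 2 × 6 = 12 m/s
6–11 s: -10 × 5 = -50 m/s
11–14 s: 11 × 3 = 33 m/s
14–15 s: 7 × 1 = 7 m/s
Δv = 2 m/s, so v(15) = -8 + (2) = -6 m/s.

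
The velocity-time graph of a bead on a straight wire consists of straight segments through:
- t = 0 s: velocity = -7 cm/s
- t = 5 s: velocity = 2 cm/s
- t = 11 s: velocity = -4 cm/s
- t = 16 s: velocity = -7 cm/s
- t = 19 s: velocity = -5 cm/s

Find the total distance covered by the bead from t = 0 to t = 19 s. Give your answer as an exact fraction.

632/9 cm

Total distance travelled is ∫|v| dt — sum the magnitudes of each area piece.
0–5 s: v = 0 at t = 35/9 s; triangle areas 245/18 + 10/9 = 265/18 cm
5–11 s: v = 0 at t = 7 s; triangle areas 2 + 8 = 10 cm
11–16 s: |½(-4 + -7)(5)| = 27.5 cm
16–19 s: |½(-7 + -5)(3)| = 18 cm
Total distance = 632/9 cm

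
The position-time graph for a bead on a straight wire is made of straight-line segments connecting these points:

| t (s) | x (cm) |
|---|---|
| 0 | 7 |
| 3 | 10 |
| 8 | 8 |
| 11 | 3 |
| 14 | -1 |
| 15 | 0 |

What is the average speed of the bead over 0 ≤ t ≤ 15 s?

Average speed = (total path length)/(elapsed time); on a piecewise-linear x-t graph the path length is Σ|Δx|.
0–3 s: |Δx| = |10 − 7| = 3 cm
3–8 s: |Δx| = |8 − 10| = 2 cm
8–11 s: |Δx| = |3 − 8| = 5 cm
11–14 s: |Δx| = |-1 − 3| = 4 cm
14–15 s: |Δx| = |0 − -1| = 1 cm
Total path = 15 cm; average speed = 15/15 = 1 cm/s.

1 cm/s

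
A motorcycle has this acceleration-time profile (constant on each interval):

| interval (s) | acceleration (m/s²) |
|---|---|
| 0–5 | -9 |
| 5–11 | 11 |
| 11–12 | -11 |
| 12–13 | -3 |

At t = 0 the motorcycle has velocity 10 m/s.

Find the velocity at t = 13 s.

Δv equals the area under the a-t graph; then v = v₀ + Δv.
0–5 s: -9 × 5 = -45 m/s
5–11 s: 11 × 6 = 66 m/s
11–12 s: -11 × 1 = -11 m/s
12–13 s: -3 × 1 = -3 m/s
Δv = 7 m/s, so v(13) = 10 + (7) = 17 m/s.

17 m/s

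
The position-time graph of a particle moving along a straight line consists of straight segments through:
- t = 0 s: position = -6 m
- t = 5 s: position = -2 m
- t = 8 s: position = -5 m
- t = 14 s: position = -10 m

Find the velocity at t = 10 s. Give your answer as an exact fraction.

-5/6 m/s

Velocity is the slope of the x-t graph on 8–14 s: (-10 − -5)/(14 − 8) = -5/6 m/s.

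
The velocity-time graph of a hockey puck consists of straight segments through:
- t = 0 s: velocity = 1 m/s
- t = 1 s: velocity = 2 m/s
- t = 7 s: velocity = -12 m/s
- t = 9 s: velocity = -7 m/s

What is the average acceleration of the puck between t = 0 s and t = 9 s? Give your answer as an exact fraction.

-8/9 m/s²

Average acceleration = Δv/Δt = (-7 − 1)/(9 − 0) = -8/9 m/s².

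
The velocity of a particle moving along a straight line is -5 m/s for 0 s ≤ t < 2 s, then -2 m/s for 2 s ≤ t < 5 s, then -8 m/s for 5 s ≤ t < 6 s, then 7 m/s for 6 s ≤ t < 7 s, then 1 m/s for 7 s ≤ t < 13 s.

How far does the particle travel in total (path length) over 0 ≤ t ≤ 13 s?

Distance (not displacement) is the total path length: add the absolute areas under v-t.
0–2 s: |-5| × 2 = 10 m
2–5 s: |-2| × 3 = 6 m
5–6 s: |-8| × 1 = 8 m
6–7 s: |7| × 1 = 7 m
7–13 s: |1| × 6 = 6 m
Total distance = 37 m

37 m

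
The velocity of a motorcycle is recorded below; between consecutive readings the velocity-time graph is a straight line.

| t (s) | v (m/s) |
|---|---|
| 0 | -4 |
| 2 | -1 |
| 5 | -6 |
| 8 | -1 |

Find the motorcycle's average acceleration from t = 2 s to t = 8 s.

Average acceleration = Δv/Δt = (-1 − -1)/(8 − 2) = 0 m/s².

0 m/s²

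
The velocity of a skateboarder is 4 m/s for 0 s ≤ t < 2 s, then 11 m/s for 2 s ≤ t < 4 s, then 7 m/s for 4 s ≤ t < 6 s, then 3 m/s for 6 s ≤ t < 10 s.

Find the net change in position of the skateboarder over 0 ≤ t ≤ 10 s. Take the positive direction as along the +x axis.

Displacement is the signed area under the v-t curve.
0–2 s: 4 × 2 = 8 m
2–4 s: 11 × 2 = 22 m
4–6 s: 7 × 2 = 14 m
6–10 s: 3 × 4 = 12 m
Net displacement = 56 m

56 m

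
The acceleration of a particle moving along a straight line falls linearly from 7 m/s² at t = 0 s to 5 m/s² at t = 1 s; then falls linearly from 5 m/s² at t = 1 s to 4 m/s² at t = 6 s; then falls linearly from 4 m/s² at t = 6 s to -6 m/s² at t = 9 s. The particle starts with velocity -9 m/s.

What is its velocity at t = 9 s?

Δv equals the area under the a-t graph; then v = v₀ + Δv.
0–1 s: ½(7 + 5)(1) = 6 m/s
1–6 s: ½(5 + 4)(5) = 22.5 m/s
6–9 s: ½(4 + -6)(3) = -3 m/s
Δv = 25.5 m/s, so v(9) = -9 + (25.5) = 16.5 m/s.

16.5 m/s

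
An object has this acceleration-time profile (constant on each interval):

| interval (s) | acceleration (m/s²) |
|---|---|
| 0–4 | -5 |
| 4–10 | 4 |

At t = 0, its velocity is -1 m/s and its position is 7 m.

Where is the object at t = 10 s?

On each constant-a segment, Δv = aΔt and Δx = v₀Δt + ½aΔt²; chain segment to segment.
0–4 s: v starts -1 m/s; Δx = -1·4 + ½·-5·4² = -44 m; v ends -21 m/s.
4–10 s: v starts -21 m/s; Δx = -21·6 + ½·4·6² = -54 m; v ends 3 m/s.
x(10) = 7 + Σ Δx = -91 m.

-91 m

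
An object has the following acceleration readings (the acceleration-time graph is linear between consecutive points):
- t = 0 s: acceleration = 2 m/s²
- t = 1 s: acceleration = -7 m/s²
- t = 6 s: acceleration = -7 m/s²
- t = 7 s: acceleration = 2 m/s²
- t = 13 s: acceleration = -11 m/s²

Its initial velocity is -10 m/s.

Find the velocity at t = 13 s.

-77 m/s

Δv equals the area under the a-t graph; then v = v₀ + Δv.
0–1 s: ½(2 + -7)(1) = -2.5 m/s
1–6 s: -7 × 5 = -35 m/s
6–7 s: ½(-7 + 2)(1) = -2.5 m/s
7–13 s: ½(2 + -11)(6) = -27 m/s
Δv = -67 m/s, so v(13) = -10 + (-67) = -77 m/s.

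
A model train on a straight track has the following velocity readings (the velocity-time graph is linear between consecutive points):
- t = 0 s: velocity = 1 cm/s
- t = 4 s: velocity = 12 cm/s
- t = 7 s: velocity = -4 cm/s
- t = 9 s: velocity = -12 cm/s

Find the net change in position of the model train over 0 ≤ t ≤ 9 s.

Net displacement equals the area under the velocity-time graph (areas below the axis count negative).
0–4 s: ½(1 + 12)(4) = 26 cm
4–7 s: ½(12 + -4)(3) = 12 cm
7–9 s: ½(-4 + -12)(2) = -16 cm
Net displacement = 22 cm

22 cm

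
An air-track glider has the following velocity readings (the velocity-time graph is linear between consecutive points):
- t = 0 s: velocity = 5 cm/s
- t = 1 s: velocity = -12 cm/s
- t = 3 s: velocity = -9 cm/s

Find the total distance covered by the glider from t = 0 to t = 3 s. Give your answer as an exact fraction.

Total distance travelled is ∫|v| dt — sum the magnitudes of each area piece.
0–1 s: v = 0 at t = 5/17 s; triangle areas 25/34 + 72/17 = 169/34 cm
1–3 s: |½(-12 + -9)(2)| = 21 cm
Total distance = 883/34 cm

883/34 cm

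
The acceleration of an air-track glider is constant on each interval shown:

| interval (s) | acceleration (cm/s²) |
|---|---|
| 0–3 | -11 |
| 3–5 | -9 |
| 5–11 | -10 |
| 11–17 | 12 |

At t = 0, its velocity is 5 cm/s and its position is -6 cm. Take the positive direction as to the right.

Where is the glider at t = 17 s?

On each constant-a segment, Δv = aΔt and Δx = v₀Δt + ½aΔt²; chain segment to segment.
0–3 s: v starts 5 cm/s; Δx = 5·3 + ½·-11·3² = -34.5 cm; v ends -28 cm/s.
3–5 s: v starts -28 cm/s; Δx = -28·2 + ½·-9·2² = -74 cm; v ends -46 cm/s.
5–11 s: v starts -46 cm/s; Δx = -46·6 + ½·-10·6² = -456 cm; v ends -106 cm/s.
11–17 s: v starts -106 cm/s; Δx = -106·6 + ½·12·6² = -420 cm; v ends -34 cm/s.
x(17) = -6 + Σ Δx = -990.5 cm.

-990.5 cm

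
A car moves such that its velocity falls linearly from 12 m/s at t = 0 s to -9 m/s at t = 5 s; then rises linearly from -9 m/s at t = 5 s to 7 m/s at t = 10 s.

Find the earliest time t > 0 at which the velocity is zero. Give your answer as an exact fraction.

t = 20/7 s

v changes sign on 0–5 s (from 12 to -9); the graph is linear there, so v = 0 at t = 0 + (-12)·(5 − 0)/(-9 − 12) = 20/7 s.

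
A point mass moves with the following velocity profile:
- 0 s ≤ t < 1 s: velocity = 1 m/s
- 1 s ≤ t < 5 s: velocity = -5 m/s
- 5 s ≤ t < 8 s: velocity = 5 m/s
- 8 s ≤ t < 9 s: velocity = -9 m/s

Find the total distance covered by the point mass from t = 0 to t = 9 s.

45 m

Total distance travelled is ∫|v| dt — sum the magnitudes of each area piece.
0–1 s: |1| × 1 = 1 m
1–5 s: |-5| × 4 = 20 m
5–8 s: |5| × 3 = 15 m
8–9 s: |-9| × 1 = 9 m
Total distance = 45 m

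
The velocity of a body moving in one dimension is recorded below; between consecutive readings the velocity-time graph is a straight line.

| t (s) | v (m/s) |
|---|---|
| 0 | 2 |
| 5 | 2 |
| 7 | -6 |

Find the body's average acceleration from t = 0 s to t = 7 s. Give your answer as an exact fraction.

-8/7 m/s²

Average acceleration = Δv/Δt = (-6 − 2)/(7 − 0) = -8/7 m/s².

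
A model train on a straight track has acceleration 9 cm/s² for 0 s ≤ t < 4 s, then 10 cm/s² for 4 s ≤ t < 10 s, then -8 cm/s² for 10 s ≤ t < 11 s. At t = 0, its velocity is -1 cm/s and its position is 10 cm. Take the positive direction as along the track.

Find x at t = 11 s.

559 cm

On each constant-a segment, Δv = aΔt and Δx = v₀Δt + ½aΔt²; chain segment to segment.
0–4 s: v starts -1 cm/s; Δx = -1·4 + ½·9·4² = 68 cm; v ends 35 cm/s.
4–10 s: v starts 35 cm/s; Δx = 35·6 + ½·10·6² = 390 cm; v ends 95 cm/s.
10–11 s: v starts 95 cm/s; Δx = 95·1 + ½·-8·1² = 91 cm; v ends 87 cm/s.
x(11) = 10 + Σ Δx = 559 cm.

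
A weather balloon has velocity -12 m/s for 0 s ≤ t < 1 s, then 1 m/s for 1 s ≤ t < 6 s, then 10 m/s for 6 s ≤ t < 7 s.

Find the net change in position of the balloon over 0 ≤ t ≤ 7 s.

3 m

Net displacement equals the area under the velocity-time graph (areas below the axis count negative).
0–1 s: -12 × 1 = -12 m
1–6 s: 1 × 5 = 5 m
6–7 s: 10 × 1 = 10 m
Net displacement = 3 m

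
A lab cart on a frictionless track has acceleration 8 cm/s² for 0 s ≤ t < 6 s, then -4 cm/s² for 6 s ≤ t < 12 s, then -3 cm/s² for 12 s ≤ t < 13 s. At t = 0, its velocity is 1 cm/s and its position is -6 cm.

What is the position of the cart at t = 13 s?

On each constant-a segment, Δv = aΔt and Δx = v₀Δt + ½aΔt²; chain segment to segment.
0–6 s: v starts 1 cm/s; Δx = 1·6 + ½·8·6² = 150 cm; v ends 49 cm/s.
6–12 s: v starts 49 cm/s; Δx = 49·6 + ½·-4·6² = 222 cm; v ends 25 cm/s.
12–13 s: v starts 25 cm/s; Δx = 25·1 + ½·-3·1² = 23.5 cm; v ends 22 cm/s.
x(13) = -6 + Σ Δx = 389.5 cm.

389.5 cm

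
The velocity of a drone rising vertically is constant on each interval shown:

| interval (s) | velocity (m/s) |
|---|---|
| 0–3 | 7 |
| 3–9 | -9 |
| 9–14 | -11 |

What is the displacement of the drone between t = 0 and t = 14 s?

Net displacement equals the area under the velocity-time graph (areas below the axis count negative).
0–3 s: 7 × 3 = 21 m
3–9 s: -9 × 6 = -54 m
9–14 s: -11 × 5 = -55 m
Net displacement = -88 m

-88 m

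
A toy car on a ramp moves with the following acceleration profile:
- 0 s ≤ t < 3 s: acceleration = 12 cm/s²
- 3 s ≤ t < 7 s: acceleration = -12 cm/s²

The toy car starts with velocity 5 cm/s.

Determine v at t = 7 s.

-7 cm/s

Δv equals the area under the a-t graph; then v = v₀ + Δv.
0–3 s: 12 × 3 = 36 cm/s
3–7 s: -12 × 4 = -48 cm/s
Δv = -12 cm/s, so v(7) = 5 + (-12) = -7 cm/s.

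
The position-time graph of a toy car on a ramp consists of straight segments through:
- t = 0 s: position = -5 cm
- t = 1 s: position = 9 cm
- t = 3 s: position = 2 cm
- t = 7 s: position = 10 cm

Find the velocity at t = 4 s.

2 cm/s

Velocity is the slope of the x-t graph on 3–7 s: (10 − 2)/(7 − 3) = 2 cm/s.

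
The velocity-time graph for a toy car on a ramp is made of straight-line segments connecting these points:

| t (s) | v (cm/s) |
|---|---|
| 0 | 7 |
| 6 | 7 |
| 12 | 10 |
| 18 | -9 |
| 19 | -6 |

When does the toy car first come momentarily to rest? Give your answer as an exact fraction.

t = 288/19 s

v changes sign on 12–18 s (from 10 to -9); the graph is linear there, so v = 0 at t = 12 + (-10)·(18 − 12)/(-9 − 10) = 288/19 s.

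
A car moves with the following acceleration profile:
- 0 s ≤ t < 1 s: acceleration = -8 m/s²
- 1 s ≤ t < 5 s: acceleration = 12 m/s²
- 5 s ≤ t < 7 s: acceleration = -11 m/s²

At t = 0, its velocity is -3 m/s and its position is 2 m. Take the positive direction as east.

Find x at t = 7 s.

On each constant-a segment, Δv = aΔt and Δx = v₀Δt + ½aΔt²; chain segment to segment.
0–1 s: v starts -3 m/s; Δx = -3·1 + ½·-8·1² = -7 m; v ends -11 m/s.
1–5 s: v starts -11 m/s; Δx = -11·4 + ½·12·4² = 52 m; v ends 37 m/s.
5–7 s: v starts 37 m/s; Δx = 37·2 + ½·-11·2² = 52 m; v ends 15 m/s.
x(7) = 2 + Σ Δx = 99 m.

99 m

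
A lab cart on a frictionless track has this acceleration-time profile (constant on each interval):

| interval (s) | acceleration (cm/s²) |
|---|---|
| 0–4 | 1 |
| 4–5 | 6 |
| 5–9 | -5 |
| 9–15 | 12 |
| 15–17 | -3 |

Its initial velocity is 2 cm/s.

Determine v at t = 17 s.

Δv equals the area under the a-t graph; then v = v₀ + Δv.
0–4 s: 1 × 4 = 4 cm/s
4–5 s: 6 × 1 = 6 cm/s
5–9 s: -5 × 4 = -20 cm/s
9–15 s: 12 × 6 = 72 cm/s
15–17 s: -3 × 2 = -6 cm/s
Δv = 56 cm/s, so v(17) = 2 + (56) = 58 cm/s.

58 cm/s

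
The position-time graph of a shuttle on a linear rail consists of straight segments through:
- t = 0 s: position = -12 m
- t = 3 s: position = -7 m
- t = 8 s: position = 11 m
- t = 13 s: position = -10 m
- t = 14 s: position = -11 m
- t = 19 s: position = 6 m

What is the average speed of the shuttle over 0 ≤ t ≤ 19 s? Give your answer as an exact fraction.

62/19 m/s

Average speed = (total path length)/(elapsed time); on a piecewise-linear x-t graph the path length is Σ|Δx|.
0–3 s: |Δx| = |-7 − -12| = 5 m
3–8 s: |Δx| = |11 − -7| = 18 m
8–13 s: |Δx| = |-10 − 11| = 21 m
13–14 s: |Δx| = |-11 − -10| = 1 m
14–19 s: |Δx| = |6 − -11| = 17 m
Total path = 62 m; average speed = 62/19 = 62/19 m/s.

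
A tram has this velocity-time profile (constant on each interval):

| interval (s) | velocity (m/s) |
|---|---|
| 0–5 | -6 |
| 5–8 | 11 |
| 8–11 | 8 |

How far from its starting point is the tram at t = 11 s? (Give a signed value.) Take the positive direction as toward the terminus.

27 m

Net displacement equals the area under the velocity-time graph (areas below the axis count negative).
0–5 s: -6 × 5 = -30 m
5–8 s: 11 × 3 = 33 m
8–11 s: 8 × 3 = 24 m
Net displacement = 27 m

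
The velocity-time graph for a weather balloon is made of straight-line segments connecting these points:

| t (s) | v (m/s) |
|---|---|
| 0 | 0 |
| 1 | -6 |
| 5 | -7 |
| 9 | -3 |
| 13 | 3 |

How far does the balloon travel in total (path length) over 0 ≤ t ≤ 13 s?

55 m

Distance (not displacement) is the total path length: add the absolute areas under v-t.
0–1 s: |½(0 + -6)(1)| = 3 m
1–5 s: |½(-6 + -7)(4)| = 26 m
5–9 s: |½(-7 + -3)(4)| = 20 m
9–13 s: v = 0 at t = 11 s; triangle areas 3 + 3 = 6 m
Total distance = 55 m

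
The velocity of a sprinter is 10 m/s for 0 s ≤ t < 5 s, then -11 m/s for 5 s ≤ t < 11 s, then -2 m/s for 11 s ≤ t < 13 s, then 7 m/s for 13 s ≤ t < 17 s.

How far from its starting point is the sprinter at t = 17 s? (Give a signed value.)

Displacement is the signed area under the v-t curve.
0–5 s: 10 × 5 = 50 m
5–11 s: -11 × 6 = -66 m
11–13 s: -2 × 2 = -4 m
13–17 s: 7 × 4 = 28 m
Net displacement = 8 m

8 m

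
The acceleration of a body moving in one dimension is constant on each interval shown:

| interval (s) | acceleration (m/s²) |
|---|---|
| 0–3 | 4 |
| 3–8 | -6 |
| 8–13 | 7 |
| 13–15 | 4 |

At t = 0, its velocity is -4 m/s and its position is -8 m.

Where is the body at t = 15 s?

-25.5 m

On each constant-a segment, Δv = aΔt and Δx = v₀Δt + ½aΔt²; chain segment to segment.
0–3 s: v starts -4 m/s; Δx = -4·3 + ½·4·3² = 6 m; v ends 8 m/s.
3–8 s: v starts 8 m/s; Δx = 8·5 + ½·-6·5² = -35 m; v ends -22 m/s.
8–13 s: v starts -22 m/s; Δx = -22·5 + ½·7·5² = -22.5 m; v ends 13 m/s.
13–15 s: v starts 13 m/s; Δx = 13·2 + ½·4·2² = 34 m; v ends 21 m/s.
x(15) = -8 + Σ Δx = -25.5 m.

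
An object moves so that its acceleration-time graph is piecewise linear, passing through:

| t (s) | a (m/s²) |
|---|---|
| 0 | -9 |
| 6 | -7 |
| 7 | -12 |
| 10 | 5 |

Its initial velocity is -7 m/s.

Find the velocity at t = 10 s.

Δv equals the area under the a-t graph; then v = v₀ + Δv.
0–6 s: ½(-9 + -7)(6) = -48 m/s
6–7 s: ½(-7 + -12)(1) = -9.5 m/s
7–10 s: ½(-12 + 5)(3) = -10.5 m/s
Δv = -68 m/s, so v(10) = -7 + (-68) = -75 m/s.

-75 m/s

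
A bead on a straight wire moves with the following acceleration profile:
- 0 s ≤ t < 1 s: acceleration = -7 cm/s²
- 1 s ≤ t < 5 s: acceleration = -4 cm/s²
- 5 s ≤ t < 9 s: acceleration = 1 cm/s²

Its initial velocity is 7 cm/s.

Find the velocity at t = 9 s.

-12 cm/s

Δv equals the area under the a-t graph; then v = v₀ + Δv.
0–1 s: -7 × 1 = -7 cm/s
1–5 s: -4 × 4 = -16 cm/s
5–9 s: 1 × 4 = 4 cm/s
Δv = -19 cm/s, so v(9) = 7 + (-19) = -12 cm/s.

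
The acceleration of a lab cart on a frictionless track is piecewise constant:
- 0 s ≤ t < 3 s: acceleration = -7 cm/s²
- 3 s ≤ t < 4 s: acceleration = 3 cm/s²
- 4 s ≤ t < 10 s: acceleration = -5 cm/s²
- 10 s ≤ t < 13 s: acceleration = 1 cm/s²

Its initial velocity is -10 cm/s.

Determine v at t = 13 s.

Δv equals the area under the a-t graph; then v = v₀ + Δv.
0–3 s: -7 × 3 = -21 cm/s
3–4 s: 3 × 1 = 3 cm/s
4–10 s: -5 × 6 = -30 cm/s
10–13 s: 1 × 3 = 3 cm/s
Δv = -45 cm/s, so v(13) = -10 + (-45) = -55 cm/s.

-55 cm/s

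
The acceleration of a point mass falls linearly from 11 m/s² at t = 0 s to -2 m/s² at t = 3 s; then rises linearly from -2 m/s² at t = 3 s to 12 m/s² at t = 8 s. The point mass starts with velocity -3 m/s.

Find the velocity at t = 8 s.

35.5 m/s

Δv equals the area under the a-t graph; then v = v₀ + Δv.
0–3 s: ½(11 + -2)(3) = 13.5 m/s
3–8 s: ½(-2 + 12)(5) = 25 m/s
Δv = 38.5 m/s, so v(8) = -3 + (38.5) = 35.5 m/s.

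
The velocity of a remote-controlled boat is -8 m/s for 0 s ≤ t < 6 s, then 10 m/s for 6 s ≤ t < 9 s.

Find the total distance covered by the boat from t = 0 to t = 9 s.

78 m

Total distance travelled is ∫|v| dt — sum the magnitudes of each area piece.
0–6 s: |-8| × 6 = 48 m
6–9 s: |10| × 3 = 30 m
Total distance = 78 m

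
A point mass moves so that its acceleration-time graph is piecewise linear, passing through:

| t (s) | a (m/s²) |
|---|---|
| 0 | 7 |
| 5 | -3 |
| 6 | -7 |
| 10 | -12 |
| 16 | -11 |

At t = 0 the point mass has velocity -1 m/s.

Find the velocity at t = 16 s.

Δv equals the area under the a-t graph; then v = v₀ + Δv.
0–5 s: ½(7 + -3)(5) = 10 m/s
5–6 s: ½(-3 + -7)(1) = -5 m/s
6–10 s: ½(-7 + -12)(4) = -38 m/s
10–16 s: ½(-12 + -11)(6) = -69 m/s
Δv = -102 m/s, so v(16) = -1 + (-102) = -103 m/s.

-103 m/s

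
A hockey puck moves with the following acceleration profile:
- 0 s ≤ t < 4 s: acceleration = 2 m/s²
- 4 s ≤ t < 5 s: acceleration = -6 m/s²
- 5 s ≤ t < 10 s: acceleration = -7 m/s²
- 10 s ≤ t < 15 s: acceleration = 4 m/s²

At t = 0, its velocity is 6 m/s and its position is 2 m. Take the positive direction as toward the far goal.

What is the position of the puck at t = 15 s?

On each constant-a segment, Δv = aΔt and Δx = v₀Δt + ½aΔt²; chain segment to segment.
0–4 s: v starts 6 m/s; Δx = 6·4 + ½·2·4² = 40 m; v ends 14 m/s.
4–5 s: v starts 14 m/s; Δx = 14·1 + ½·-6·1² = 11 m; v ends 8 m/s.
5–10 s: v starts 8 m/s; Δx = 8·5 + ½·-7·5² = -47.5 m; v ends -27 m/s.
10–15 s: v starts -27 m/s; Δx = -27·5 + ½·4·5² = -85 m; v ends -7 m/s.
x(15) = 2 + Σ Δx = -79.5 m.

-79.5 m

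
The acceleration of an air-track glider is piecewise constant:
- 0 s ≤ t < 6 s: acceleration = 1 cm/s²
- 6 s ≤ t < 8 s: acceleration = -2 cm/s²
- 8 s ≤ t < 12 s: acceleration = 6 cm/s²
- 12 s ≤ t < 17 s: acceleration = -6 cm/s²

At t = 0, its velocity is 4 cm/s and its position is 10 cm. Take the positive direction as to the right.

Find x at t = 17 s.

215 cm

On each constant-a segment, Δv = aΔt and Δx = v₀Δt + ½aΔt²; chain segment to segment.
0–6 s: v starts 4 cm/s; Δx = 4·6 + ½·1·6² = 42 cm; v ends 10 cm/s.
6–8 s: v starts 10 cm/s; Δx = 10·2 + ½·-2·2² = 16 cm; v ends 6 cm/s.
8–12 s: v starts 6 cm/s; Δx = 6·4 + ½·6·4² = 72 cm; v ends 30 cm/s.
12–17 s: v starts 30 cm/s; Δx = 30·5 + ½·-6·5² = 75 cm; v ends 0 cm/s.
x(17) = 10 + Σ Δx = 215 cm.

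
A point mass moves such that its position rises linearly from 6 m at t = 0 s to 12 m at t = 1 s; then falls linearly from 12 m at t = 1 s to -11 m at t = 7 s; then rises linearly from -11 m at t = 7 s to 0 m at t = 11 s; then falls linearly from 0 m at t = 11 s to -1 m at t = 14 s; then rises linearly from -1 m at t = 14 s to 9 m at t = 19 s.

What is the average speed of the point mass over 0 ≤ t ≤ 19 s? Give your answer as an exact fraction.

51/19 m/s

Average speed = (total path length)/(elapsed time); on a piecewise-linear x-t graph the path length is Σ|Δx|.
0–1 s: |Δx| = |12 − 6| = 6 m
1–7 s: |Δx| = |-11 − 12| = 23 m
7–11 s: |Δx| = |0 − -11| = 11 m
11–14 s: |Δx| = |-1 − 0| = 1 m
14–19 s: |Δx| = |9 − -1| = 10 m
Total path = 51 m; average speed = 51/19 = 51/19 m/s.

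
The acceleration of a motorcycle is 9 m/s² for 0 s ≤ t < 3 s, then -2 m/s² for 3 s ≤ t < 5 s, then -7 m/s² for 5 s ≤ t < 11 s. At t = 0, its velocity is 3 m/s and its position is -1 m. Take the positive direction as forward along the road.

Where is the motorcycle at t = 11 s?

134.5 m

On each constant-a segment, Δv = aΔt and Δx = v₀Δt + ½aΔt²; chain segment to segment.
0–3 s: v starts 3 m/s; Δx = 3·3 + ½·9·3² = 49.5 m; v ends 30 m/s.
3–5 s: v starts 30 m/s; Δx = 30·2 + ½·-2·2² = 56 m; v ends 26 m/s.
5–11 s: v starts 26 m/s; Δx = 26·6 + ½·-7·6² = 30 m; v ends -16 m/s.
x(11) = -1 + Σ Δx = 134.5 m.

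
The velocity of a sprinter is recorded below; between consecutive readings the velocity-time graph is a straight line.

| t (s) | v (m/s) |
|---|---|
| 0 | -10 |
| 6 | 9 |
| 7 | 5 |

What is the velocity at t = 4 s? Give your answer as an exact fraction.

On 0–6 s the graph is linear from -10 to 9 m/s: v(4) = -10 + (9 − -10)·(4 − 0)/(6 − 0) = 8/3 m/s.

8/3 m/s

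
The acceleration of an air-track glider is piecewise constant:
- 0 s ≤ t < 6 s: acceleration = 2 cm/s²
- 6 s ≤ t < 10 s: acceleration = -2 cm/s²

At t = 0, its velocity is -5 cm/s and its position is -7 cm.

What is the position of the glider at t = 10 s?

11 cm

On each constant-a segment, Δv = aΔt and Δx = v₀Δt + ½aΔt²; chain segment to segment.
0–6 s: v starts -5 cm/s; Δx = -5·6 + ½·2·6² = 6 cm; v ends 7 cm/s.
6–10 s: v starts 7 cm/s; Δx = 7·4 + ½·-2·4² = 12 cm; v ends -1 cm/s.
x(10) = -7 + Σ Δx = 11 cm.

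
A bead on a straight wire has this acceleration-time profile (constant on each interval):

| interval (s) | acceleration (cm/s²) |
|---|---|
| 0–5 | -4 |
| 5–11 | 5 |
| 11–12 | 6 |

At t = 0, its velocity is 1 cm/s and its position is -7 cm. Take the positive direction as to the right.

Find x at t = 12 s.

On each constant-a segment, Δv = aΔt and Δx = v₀Δt + ½aΔt²; chain segment to segment.
0–5 s: v starts 1 cm/s; Δx = 1·5 + ½·-4·5² = -45 cm; v ends -19 cm/s.
5–11 s: v starts -19 cm/s; Δx = -19·6 + ½·5·6² = -24 cm; v ends 11 cm/s.
11–12 s: v starts 11 cm/s; Δx = 11·1 + ½·6·1² = 14 cm; v ends 17 cm/s.
x(12) = -7 + Σ Δx = -62 cm.

-62 cm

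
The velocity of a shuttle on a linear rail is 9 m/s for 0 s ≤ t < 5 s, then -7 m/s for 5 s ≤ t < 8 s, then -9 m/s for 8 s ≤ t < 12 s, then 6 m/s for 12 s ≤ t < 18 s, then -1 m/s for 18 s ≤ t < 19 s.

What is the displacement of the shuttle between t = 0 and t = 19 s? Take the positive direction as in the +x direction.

23 m

Displacement is the signed area under the v-t curve.
0–5 s: 9 × 5 = 45 m
5–8 s: -7 × 3 = -21 m
8–12 s: -9 × 4 = -36 m
12–18 s: 6 × 6 = 36 m
18–19 s: -1 × 1 = -1 m
Net displacement = 23 m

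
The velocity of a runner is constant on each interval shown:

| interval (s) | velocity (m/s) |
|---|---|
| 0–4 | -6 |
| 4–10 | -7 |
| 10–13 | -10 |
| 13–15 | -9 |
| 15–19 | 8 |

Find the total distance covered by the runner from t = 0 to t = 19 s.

146 m

Distance (not displacement) is the total path length: add the absolute areas under v-t.
0–4 s: |-6| × 4 = 24 m
4–10 s: |-7| × 6 = 42 m
10–13 s: |-10| × 3 = 30 m
13–15 s: |-9| × 2 = 18 m
15–19 s: |8| × 4 = 32 m
Total distance = 146 m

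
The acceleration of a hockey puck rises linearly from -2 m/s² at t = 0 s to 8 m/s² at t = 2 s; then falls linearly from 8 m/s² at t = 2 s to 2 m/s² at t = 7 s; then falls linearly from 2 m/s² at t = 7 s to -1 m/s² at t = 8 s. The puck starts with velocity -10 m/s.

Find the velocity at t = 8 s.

Δv equals the area under the a-t graph; then v = v₀ + Δv.
0–2 s: ½(-2 + 8)(2) = 6 m/s
2–7 s: ½(8 + 2)(5) = 25 m/s
7–8 s: ½(2 + -1)(1) = 0.5 m/s
Δv = 31.5 m/s, so v(8) = -10 + (31.5) = 21.5 m/s.

21.5 m/s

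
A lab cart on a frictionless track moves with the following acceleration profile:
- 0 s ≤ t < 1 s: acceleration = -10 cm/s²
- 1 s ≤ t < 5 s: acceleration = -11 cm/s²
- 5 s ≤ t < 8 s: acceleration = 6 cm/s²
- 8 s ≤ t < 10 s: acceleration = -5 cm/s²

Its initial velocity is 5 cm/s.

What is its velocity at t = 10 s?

Δv equals the area under the a-t graph; then v = v₀ + Δv.
0–1 s: -10 × 1 = -10 cm/s
1–5 s: -11 × 4 = -44 cm/s
5–8 s: 6 × 3 = 18 cm/s
8–10 s: -5 × 2 = -10 cm/s
Δv = -46 cm/s, so v(10) = 5 + (-46) = -41 cm/s.

-41 cm/s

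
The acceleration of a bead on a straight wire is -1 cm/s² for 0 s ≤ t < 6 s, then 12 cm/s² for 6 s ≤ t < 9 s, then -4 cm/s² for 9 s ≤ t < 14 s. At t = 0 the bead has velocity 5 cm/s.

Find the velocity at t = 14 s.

15 cm/s

Δv equals the area under the a-t graph; then v = v₀ + Δv.
0–6 s: -1 × 6 = -6 cm/s
6–9 s: 12 × 3 = 36 cm/s
9–14 s: -4 × 5 = -20 cm/s
Δv = 10 cm/s, so v(14) = 5 + (10) = 15 cm/s.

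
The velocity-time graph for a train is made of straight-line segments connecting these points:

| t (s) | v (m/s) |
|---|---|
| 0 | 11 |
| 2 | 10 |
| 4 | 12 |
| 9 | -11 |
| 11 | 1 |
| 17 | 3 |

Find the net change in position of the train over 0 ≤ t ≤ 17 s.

Net displacement equals the area under the velocity-time graph (areas below the axis count negative).
0–2 s: ½(11 + 10)(2) = 21 m
2–4 s: ½(10 + 12)(2) = 22 m
4–9 s: ½(12 + -11)(5) = 2.5 m
9–11 s: ½(-11 + 1)(2) = -10 m
11–17 s: ½(1 + 3)(6) = 12 m
Net displacement = 47.5 m

47.5 m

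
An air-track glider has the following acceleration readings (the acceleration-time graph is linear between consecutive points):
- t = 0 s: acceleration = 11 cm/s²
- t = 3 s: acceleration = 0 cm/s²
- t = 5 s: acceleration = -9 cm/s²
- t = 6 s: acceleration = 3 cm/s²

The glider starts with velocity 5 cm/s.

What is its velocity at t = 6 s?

9.5 cm/s

Δv equals the area under the a-t graph; then v = v₀ + Δv.
0–3 s: ½(11 + 0)(3) = 16.5 cm/s
3–5 s: ½(0 + -9)(2) = -9 cm/s
5–6 s: ½(-9 + 3)(1) = -3 cm/s
Δv = 4.5 cm/s, so v(6) = 5 + (4.5) = 9.5 cm/s.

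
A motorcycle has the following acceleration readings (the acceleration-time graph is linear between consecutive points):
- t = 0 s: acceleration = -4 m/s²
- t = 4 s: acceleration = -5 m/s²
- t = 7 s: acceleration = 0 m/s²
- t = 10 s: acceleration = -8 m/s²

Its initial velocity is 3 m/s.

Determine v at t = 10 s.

Δv equals the area under the a-t graph; then v = v₀ + Δv.
0–4 s: ½(-4 + -5)(4) = -18 m/s
4–7 s: ½(-5 + 0)(3) = -7.5 m/s
7–10 s: ½(0 + -8)(3) = -12 m/s
Δv = -37.5 m/s, so v(10) = 3 + (-37.5) = -34.5 m/s.

-34.5 m/s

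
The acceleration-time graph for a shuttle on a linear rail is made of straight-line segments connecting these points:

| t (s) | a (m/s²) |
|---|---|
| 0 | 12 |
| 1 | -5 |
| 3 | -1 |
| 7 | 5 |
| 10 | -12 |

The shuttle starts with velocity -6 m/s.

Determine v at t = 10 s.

Δv equals the area under the a-t graph; then v = v₀ + Δv.
0–1 s: ½(12 + -5)(1) = 3.5 m/s
1–3 s: ½(-5 + -1)(2) = -6 m/s
3–7 s: ½(-1 + 5)(4) = 8 m/s
7–10 s: ½(5 + -12)(3) = -10.5 m/s
Δv = -5 m/s, so v(10) = -6 + (-5) = -11 m/s.

-11 m/s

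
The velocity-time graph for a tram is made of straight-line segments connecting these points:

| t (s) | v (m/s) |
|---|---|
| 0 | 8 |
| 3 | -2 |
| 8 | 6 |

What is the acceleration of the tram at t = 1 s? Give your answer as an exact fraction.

-10/3 m/s²

Acceleration is the slope of the v-t graph on 0–3 s: (-2 − 8)/(3 − 0) = -10/3 m/s².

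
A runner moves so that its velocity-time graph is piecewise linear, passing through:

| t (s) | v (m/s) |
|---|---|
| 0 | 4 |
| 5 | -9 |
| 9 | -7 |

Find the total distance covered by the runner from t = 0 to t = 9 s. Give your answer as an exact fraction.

Total distance travelled is ∫|v| dt — sum the magnitudes of each area piece.
0–5 s: v = 0 at t = 20/13 s; triangle areas 40/13 + 405/26 = 485/26 m
5–9 s: |½(-9 + -7)(4)| = 32 m
Total distance = 1317/26 m

1317/26 m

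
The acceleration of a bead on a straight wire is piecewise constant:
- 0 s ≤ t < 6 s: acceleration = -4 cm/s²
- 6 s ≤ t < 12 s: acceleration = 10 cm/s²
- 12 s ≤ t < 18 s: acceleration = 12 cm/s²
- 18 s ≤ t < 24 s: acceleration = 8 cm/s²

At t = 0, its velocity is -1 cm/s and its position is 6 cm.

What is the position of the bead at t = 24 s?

On each constant-a segment, Δv = aΔt and Δx = v₀Δt + ½aΔt²; chain segment to segment.
0–6 s: v starts -1 cm/s; Δx = -1·6 + ½·-4·6² = -78 cm; v ends -25 cm/s.
6–12 s: v starts -25 cm/s; Δx = -25·6 + ½·10·6² = 30 cm; v ends 35 cm/s.
12–18 s: v starts 35 cm/s; Δx = 35·6 + ½·12·6² = 426 cm; v ends 107 cm/s.
18–24 s: v starts 107 cm/s; Δx = 107·6 + ½·8·6² = 786 cm; v ends 155 cm/s.
x(24) = 6 + Σ Δx = 1170 cm.

1170 cm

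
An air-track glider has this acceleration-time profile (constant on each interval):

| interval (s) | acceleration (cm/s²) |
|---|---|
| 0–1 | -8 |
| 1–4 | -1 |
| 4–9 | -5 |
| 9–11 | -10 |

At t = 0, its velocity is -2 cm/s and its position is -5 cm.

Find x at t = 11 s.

-269 cm

On each constant-a segment, Δv = aΔt and Δx = v₀Δt + ½aΔt²; chain segment to segment.
0–1 s: v starts -2 cm/s; Δx = -2·1 + ½·-8·1² = -6 cm; v ends -10 cm/s.
1–4 s: v starts -10 cm/s; Δx = -10·3 + ½·-1·3² = -34.5 cm; v ends -13 cm/s.
4–9 s: v starts -13 cm/s; Δx = -13·5 + ½·-5·5² = -127.5 cm; v ends -38 cm/s.
9–11 s: v starts -38 cm/s; Δx = -38·2 + ½·-10·2² = -96 cm; v ends -58 cm/s.
x(11) = -5 + Σ Δx = -269 cm.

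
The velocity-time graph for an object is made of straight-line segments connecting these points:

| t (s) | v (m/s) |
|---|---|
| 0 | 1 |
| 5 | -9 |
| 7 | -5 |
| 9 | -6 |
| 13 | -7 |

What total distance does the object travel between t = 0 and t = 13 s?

71.5 m

Total distance travelled is ∫|v| dt — sum the magnitudes of each area piece.
0–5 s: v = 0 at t = 0.5 s; triangle areas 0.25 + 20.25 = 20.5 m
5–7 s: |½(-9 + -5)(2)| = 14 m
7–9 s: |½(-5 + -6)(2)| = 11 m
9–13 s: |½(-6 + -7)(4)| = 26 m
Total distance = 71.5 m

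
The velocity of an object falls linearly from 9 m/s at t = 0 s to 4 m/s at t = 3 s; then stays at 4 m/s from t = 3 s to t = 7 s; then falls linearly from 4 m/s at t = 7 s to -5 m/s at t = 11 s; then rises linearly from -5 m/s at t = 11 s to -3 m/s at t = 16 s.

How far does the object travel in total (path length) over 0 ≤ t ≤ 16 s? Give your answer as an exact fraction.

Total distance travelled is ∫|v| dt — sum the magnitudes of each area piece.
0–3 s: |½(9 + 4)(3)| = 19.5 m
3–7 s: |4| × 4 = 16 m
7–11 s: v = 0 at t = 79/9 s; triangle areas 32/9 + 50/9 = 82/9 m
11–16 s: |½(-5 + -3)(5)| = 20 m
Total distance = 1163/18 m

1163/18 m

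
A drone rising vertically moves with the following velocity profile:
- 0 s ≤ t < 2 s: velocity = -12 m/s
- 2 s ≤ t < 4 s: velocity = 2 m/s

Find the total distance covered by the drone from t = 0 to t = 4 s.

Distance (not displacement) is the total path length: add the absolute areas under v-t.
0–2 s: |-12| × 2 = 24 m
2–4 s: |2| × 2 = 4 m
Total distance = 28 m

28 m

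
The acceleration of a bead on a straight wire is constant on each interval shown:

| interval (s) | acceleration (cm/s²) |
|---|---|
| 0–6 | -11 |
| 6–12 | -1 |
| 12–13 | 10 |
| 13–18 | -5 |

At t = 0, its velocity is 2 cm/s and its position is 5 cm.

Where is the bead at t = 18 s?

On each constant-a segment, Δv = aΔt and Δx = v₀Δt + ½aΔt²; chain segment to segment.
0–6 s: v starts 2 cm/s; Δx = 2·6 + ½·-11·6² = -186 cm; v ends -64 cm/s.
6–12 s: v starts -64 cm/s; Δx = -64·6 + ½·-1·6² = -402 cm; v ends -70 cm/s.
12–13 s: v starts -70 cm/s; Δx = -70·1 + ½·10·1² = -65 cm; v ends -60 cm/s.
13–18 s: v starts -60 cm/s; Δx = -60·5 + ½·-5·5² = -362.5 cm; v ends -85 cm/s.
x(18) = 5 + Σ Δx = -1010.5 cm.

-1010.5 cm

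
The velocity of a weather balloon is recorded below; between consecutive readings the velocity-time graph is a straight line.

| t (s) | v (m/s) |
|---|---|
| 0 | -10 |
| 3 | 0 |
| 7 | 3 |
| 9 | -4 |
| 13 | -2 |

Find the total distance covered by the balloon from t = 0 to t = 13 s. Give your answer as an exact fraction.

256/7 m

Distance (not displacement) is the total path length: add the absolute areas under v-t.
0–3 s: |½(-10 + 0)(3)| = 15 m
3–7 s: |½(0 + 3)(4)| = 6 m
7–9 s: v = 0 at t = 55/7 s; triangle areas 9/7 + 16/7 = 25/7 m
9–13 s: |½(-4 + -2)(4)| = 12 m
Total distance = 256/7 m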